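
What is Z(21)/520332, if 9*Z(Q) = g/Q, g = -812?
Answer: -29/3512241 ≈ -8.2568e-6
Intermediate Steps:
Z(Q) = -812/(9*Q) (Z(Q) = (-812/Q)/9 = -812/(9*Q))
Z(21)/520332 = -812/9/21/520332 = -812/9*1/21*(1/520332) = -116/27*1/520332 = -29/3512241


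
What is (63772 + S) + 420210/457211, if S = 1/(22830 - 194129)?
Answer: 4994681443335287/78319787089 ≈ 63773.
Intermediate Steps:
S = -1/171299 (S = 1/(-171299) = -1/171299 ≈ -5.8377e-6)
(63772 + S) + 420210/457211 = (63772 - 1/171299) + 420210/457211 = 10924079827/171299 + 420210*(1/457211) = 10924079827/171299 + 420210/457211 = 4994681443335287/78319787089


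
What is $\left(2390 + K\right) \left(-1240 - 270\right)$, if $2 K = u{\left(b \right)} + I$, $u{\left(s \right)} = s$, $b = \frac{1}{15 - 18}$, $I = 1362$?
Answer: $- \frac{13910875}{3} \approx -4.637 \cdot 10^{6}$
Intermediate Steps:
$b = - \frac{1}{3}$ ($b = \frac{1}{-3} = - \frac{1}{3} \approx -0.33333$)
$K = \frac{4085}{6}$ ($K = \frac{- \frac{1}{3} + 1362}{2} = \frac{1}{2} \cdot \frac{4085}{3} = \frac{4085}{6} \approx 680.83$)
$\left(2390 + K\right) \left(-1240 - 270\right) = \left(2390 + \frac{4085}{6}\right) \left(-1240 - 270\right) = \frac{18425}{6} \left(-1510\right) = - \frac{13910875}{3}$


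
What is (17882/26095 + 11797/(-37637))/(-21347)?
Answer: -365182119/20965689532705 ≈ -1.7418e-5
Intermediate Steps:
(17882/26095 + 11797/(-37637))/(-21347) = (17882*(1/26095) + 11797*(-1/37637))*(-1/21347) = (17882/26095 - 11797/37637)*(-1/21347) = (365182119/982137515)*(-1/21347) = -365182119/20965689532705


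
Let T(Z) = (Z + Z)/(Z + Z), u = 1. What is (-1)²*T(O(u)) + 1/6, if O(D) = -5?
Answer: 7/6 ≈ 1.1667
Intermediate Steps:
T(Z) = 1 (T(Z) = (2*Z)/((2*Z)) = (2*Z)*(1/(2*Z)) = 1)
(-1)²*T(O(u)) + 1/6 = (-1)²*1 + 1/6 = 1*1 + ⅙ = 1 + ⅙ = 7/6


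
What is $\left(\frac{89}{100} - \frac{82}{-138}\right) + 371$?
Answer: $\frac{2570141}{6900} \approx 372.48$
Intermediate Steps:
$\left(\frac{89}{100} - \frac{82}{-138}\right) + 371 = \left(89 \cdot \frac{1}{100} - - \frac{41}{69}\right) + 371 = \left(\frac{89}{100} + \frac{41}{69}\right) + 371 = \frac{10241}{6900} + 371 = \frac{2570141}{6900}$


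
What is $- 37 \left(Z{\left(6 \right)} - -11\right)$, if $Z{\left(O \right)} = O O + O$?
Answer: $-1961$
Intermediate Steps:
$Z{\left(O \right)} = O + O^{2}$ ($Z{\left(O \right)} = O^{2} + O = O + O^{2}$)
$- 37 \left(Z{\left(6 \right)} - -11\right) = - 37 \left(6 \left(1 + 6\right) - -11\right) = - 37 \left(6 \cdot 7 + 11\right) = - 37 \left(42 + 11\right) = \left(-37\right) 53 = -1961$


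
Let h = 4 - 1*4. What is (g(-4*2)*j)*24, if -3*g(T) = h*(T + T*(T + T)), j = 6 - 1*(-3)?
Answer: 0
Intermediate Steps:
h = 0 (h = 4 - 4 = 0)
j = 9 (j = 6 + 3 = 9)
g(T) = 0 (g(T) = -0*(T + T*(T + T)) = -0*(T + T*(2*T)) = -0*(T + 2*T²) = -⅓*0 = 0)
(g(-4*2)*j)*24 = (0*9)*24 = 0*24 = 0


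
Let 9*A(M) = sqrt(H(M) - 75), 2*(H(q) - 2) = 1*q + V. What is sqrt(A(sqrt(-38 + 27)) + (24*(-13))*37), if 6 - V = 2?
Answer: sqrt(-415584 + 2*sqrt(2)*sqrt(-142 + I*sqrt(11)))/6 ≈ 0.0043572 + 107.44*I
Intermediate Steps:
V = 4 (V = 6 - 1*2 = 6 - 2 = 4)
H(q) = 4 + q/2 (H(q) = 2 + (1*q + 4)/2 = 2 + (q + 4)/2 = 2 + (4 + q)/2 = 2 + (2 + q/2) = 4 + q/2)
A(M) = sqrt(-71 + M/2)/9 (A(M) = sqrt((4 + M/2) - 75)/9 = sqrt(-71 + M/2)/9)
sqrt(A(sqrt(-38 + 27)) + (24*(-13))*37) = sqrt(sqrt(-284 + 2*sqrt(-38 + 27))/18 + (24*(-13))*37) = sqrt(sqrt(-284 + 2*sqrt(-11))/18 - 312*37) = sqrt(sqrt(-284 + 2*(I*sqrt(11)))/18 - 11544) = sqrt(sqrt(-284 + 2*I*sqrt(11))/18 - 11544) = sqrt(-11544 + sqrt(-284 + 2*I*sqrt(11))/18)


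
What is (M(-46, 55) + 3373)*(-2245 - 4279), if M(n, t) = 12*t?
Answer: -26311292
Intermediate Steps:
(M(-46, 55) + 3373)*(-2245 - 4279) = (12*55 + 3373)*(-2245 - 4279) = (660 + 3373)*(-6524) = 4033*(-6524) = -26311292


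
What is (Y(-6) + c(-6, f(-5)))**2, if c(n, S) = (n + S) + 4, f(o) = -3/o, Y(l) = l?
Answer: 1369/25 ≈ 54.760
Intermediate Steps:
c(n, S) = 4 + S + n (c(n, S) = (S + n) + 4 = 4 + S + n)
(Y(-6) + c(-6, f(-5)))**2 = (-6 + (4 - 3/(-5) - 6))**2 = (-6 + (4 - 3*(-1/5) - 6))**2 = (-6 + (4 + 3/5 - 6))**2 = (-6 - 7/5)**2 = (-37/5)**2 = 1369/25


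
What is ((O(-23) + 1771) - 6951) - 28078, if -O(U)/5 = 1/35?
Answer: -232807/7 ≈ -33258.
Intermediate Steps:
O(U) = -⅐ (O(U) = -5/35 = -5*1/35 = -⅐)
((O(-23) + 1771) - 6951) - 28078 = ((-⅐ + 1771) - 6951) - 28078 = (12396/7 - 6951) - 28078 = -36261/7 - 28078 = -232807/7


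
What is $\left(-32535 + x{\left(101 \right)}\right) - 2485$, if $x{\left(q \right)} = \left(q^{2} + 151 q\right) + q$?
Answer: $-9467$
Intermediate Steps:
$x{\left(q \right)} = q^{2} + 152 q$
$\left(-32535 + x{\left(101 \right)}\right) - 2485 = \left(-32535 + 101 \left(152 + 101\right)\right) - 2485 = \left(-32535 + 101 \cdot 253\right) - 2485 = \left(-32535 + 25553\right) - 2485 = -6982 - 2485 = -9467$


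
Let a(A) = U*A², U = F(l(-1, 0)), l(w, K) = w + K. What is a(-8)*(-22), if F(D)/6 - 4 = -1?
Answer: -25344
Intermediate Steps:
l(w, K) = K + w
F(D) = 18 (F(D) = 24 + 6*(-1) = 24 - 6 = 18)
U = 18
a(A) = 18*A²
a(-8)*(-22) = (18*(-8)²)*(-22) = (18*64)*(-22) = 1152*(-22) = -25344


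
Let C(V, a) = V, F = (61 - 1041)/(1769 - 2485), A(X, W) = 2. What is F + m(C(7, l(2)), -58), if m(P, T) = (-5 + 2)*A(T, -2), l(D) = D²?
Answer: -829/179 ≈ -4.6313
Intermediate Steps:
F = 245/179 (F = -980/(-716) = -980*(-1/716) = 245/179 ≈ 1.3687)
m(P, T) = -6 (m(P, T) = (-5 + 2)*2 = -3*2 = -6)
F + m(C(7, l(2)), -58) = 245/179 - 6 = -829/179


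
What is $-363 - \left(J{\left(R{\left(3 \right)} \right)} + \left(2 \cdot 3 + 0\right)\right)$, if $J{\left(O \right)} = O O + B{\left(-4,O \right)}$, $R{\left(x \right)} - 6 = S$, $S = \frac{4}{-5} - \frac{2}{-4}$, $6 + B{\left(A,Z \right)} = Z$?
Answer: $- \frac{40119}{100} \approx -401.19$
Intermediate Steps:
$B{\left(A,Z \right)} = -6 + Z$
$S = - \frac{3}{10}$ ($S = 4 \left(- \frac{1}{5}\right) - - \frac{1}{2} = - \frac{4}{5} + \frac{1}{2} = - \frac{3}{10} \approx -0.3$)
$R{\left(x \right)} = \frac{57}{10}$ ($R{\left(x \right)} = 6 - \frac{3}{10} = \frac{57}{10}$)
$J{\left(O \right)} = -6 + O + O^{2}$ ($J{\left(O \right)} = O O + \left(-6 + O\right) = O^{2} + \left(-6 + O\right) = -6 + O + O^{2}$)
$-363 - \left(J{\left(R{\left(3 \right)} \right)} + \left(2 \cdot 3 + 0\right)\right) = -363 - \left(\left(-6 + \frac{57}{10} + \left(\frac{57}{10}\right)^{2}\right) + \left(2 \cdot 3 + 0\right)\right) = -363 - \left(\left(-6 + \frac{57}{10} + \frac{3249}{100}\right) + \left(6 + 0\right)\right) = -363 - \left(\frac{3219}{100} + 6\right) = -363 - \frac{3819}{100} = - \frac{40119}{100}$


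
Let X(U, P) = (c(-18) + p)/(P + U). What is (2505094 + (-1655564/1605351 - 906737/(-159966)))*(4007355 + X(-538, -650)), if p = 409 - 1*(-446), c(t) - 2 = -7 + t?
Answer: 255220440895085351955717403/25423356228534 ≈ 1.0039e+13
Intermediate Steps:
c(t) = -5 + t (c(t) = 2 + (-7 + t) = -5 + t)
p = 855 (p = 409 + 446 = 855)
X(U, P) = 832/(P + U) (X(U, P) = ((-5 - 18) + 855)/(P + U) = (-23 + 855)/(P + U) = 832/(P + U))
(2505094 + (-1655564/1605351 - 906737/(-159966)))*(4007355 + X(-538, -650)) = (2505094 + (-1655564/1605351 - 906737/(-159966)))*(4007355 + 832/(-650 - 538)) = (2505094 + (-1655564*1/1605351 - 906737*(-1/159966)))*(4007355 + 832/(-1188)) = (2505094 + (-1655564/1605351 + 906737/159966))*(4007355 + 832*(-1/1188)) = (2505094 + 396932399621/85600526022)*(4007355 - 208/297) = (214437761066955689/85600526022)*(1190184227/297) = 255220440895085351955717403/25423356228534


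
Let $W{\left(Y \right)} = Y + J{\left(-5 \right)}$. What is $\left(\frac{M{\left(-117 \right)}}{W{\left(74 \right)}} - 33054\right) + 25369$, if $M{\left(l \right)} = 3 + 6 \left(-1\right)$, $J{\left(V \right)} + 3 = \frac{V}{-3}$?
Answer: $- \frac{1675339}{218} \approx -7685.0$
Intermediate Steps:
$J{\left(V \right)} = -3 - \frac{V}{3}$ ($J{\left(V \right)} = -3 + \frac{V}{-3} = -3 + V \left(- \frac{1}{3}\right) = -3 - \frac{V}{3}$)
$M{\left(l \right)} = -3$ ($M{\left(l \right)} = 3 - 6 = -3$)
$W{\left(Y \right)} = - \frac{4}{3} + Y$ ($W{\left(Y \right)} = Y - \frac{4}{3} = - \frac{4}{3} + Y$)
$\left(\frac{M{\left(-117 \right)}}{W{\left(74 \right)}} - 33054\right) + 25369 = \left(- \frac{3}{- \frac{4}{3} + 74} - 33054\right) + 25369 = \left(- \frac{3}{\frac{218}{3}} - 33054\right) + 25369 = \left(\left(-3\right) \frac{3}{218} - 33054\right) + 25369 = \left(- \frac{9}{218} - 33054\right) + 25369 = - \frac{7205781}{218} + 25369 = - \frac{1675339}{218}$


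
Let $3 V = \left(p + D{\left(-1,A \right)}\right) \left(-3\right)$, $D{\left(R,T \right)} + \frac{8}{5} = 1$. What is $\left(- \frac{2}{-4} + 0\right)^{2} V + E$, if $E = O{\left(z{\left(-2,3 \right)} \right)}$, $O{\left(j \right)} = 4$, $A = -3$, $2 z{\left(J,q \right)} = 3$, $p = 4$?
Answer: $\frac{63}{20} \approx 3.15$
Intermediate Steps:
$z{\left(J,q \right)} = \frac{3}{2}$ ($z{\left(J,q \right)} = \frac{1}{2} \cdot 3 = \frac{3}{2}$)
$D{\left(R,T \right)} = - \frac{3}{5}$ ($D{\left(R,T \right)} = - \frac{8}{5} + 1 = - \frac{3}{5}$)
$V = - \frac{17}{5}$ ($V = \frac{\left(4 - \frac{3}{5}\right) \left(-3\right)}{3} = \frac{\frac{17}{5} \left(-3\right)}{3} = \frac{1}{3} \left(- \frac{51}{5}\right) = - \frac{17}{5} \approx -3.4$)
$E = 4$
$\left(- \frac{2}{-4} + 0\right)^{2} V + E = \left(- \frac{2}{-4} + 0\right)^{2} \left(- \frac{17}{5}\right) + 4 = \left(\left(-2\right) \left(- \frac{1}{4}\right) + 0\right)^{2} \left(- \frac{17}{5}\right) + 4 = \left(\frac{1}{2} + 0\right)^{2} \left(- \frac{17}{5}\right) + 4 = \left(\frac{1}{2}\right)^{2} \left(- \frac{17}{5}\right) + 4 = \frac{1}{4} \left(- \frac{17}{5}\right) + 4 = - \frac{17}{20} + 4 = \frac{63}{20}$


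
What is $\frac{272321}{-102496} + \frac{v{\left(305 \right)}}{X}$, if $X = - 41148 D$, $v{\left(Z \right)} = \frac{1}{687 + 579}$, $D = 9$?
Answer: $- \frac{15959382838331}{6006782077344} \approx -2.6569$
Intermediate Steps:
$v{\left(Z \right)} = \frac{1}{1266}$
$X = -370332$ ($X = \left(-41148\right) 9 = -370332$)
$\frac{272321}{-102496} + \frac{v{\left(305 \right)}}{X} = \frac{272321}{-102496} + \frac{1}{1266 \left(-370332\right)} = 272321 \left(- \frac{1}{102496}\right) + \frac{1}{1266} \left(- \frac{1}{370332}\right) = - \frac{272321}{102496} - \frac{1}{468840312} = - \frac{15959382838331}{6006782077344}$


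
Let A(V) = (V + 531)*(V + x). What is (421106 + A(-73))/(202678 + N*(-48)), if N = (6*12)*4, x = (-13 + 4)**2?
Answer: 212385/94427 ≈ 2.2492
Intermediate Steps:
x = 81 (x = (-9)**2 = 81)
A(V) = (81 + V)*(531 + V) (A(V) = (V + 531)*(V + 81) = (531 + V)*(81 + V) = (81 + V)*(531 + V))
N = 288 (N = 72*4 = 288)
(421106 + A(-73))/(202678 + N*(-48)) = (421106 + (43011 + (-73)**2 + 612*(-73)))/(202678 + 288*(-48)) = (421106 + (43011 + 5329 - 44676))/(202678 - 13824) = (421106 + 3664)/188854 = 424770*(1/188854) = 212385/94427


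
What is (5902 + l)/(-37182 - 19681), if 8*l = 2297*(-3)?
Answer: -40325/454904 ≈ -0.088645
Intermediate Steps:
l = -6891/8 (l = (2297*(-3))/8 = (⅛)*(-6891) = -6891/8 ≈ -861.38)
(5902 + l)/(-37182 - 19681) = (5902 - 6891/8)/(-37182 - 19681) = (40325/8)/(-56863) = (40325/8)*(-1/56863) = -40325/454904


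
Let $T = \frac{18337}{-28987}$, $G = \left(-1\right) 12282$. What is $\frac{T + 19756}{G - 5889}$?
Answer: $- \frac{190882945}{175574259} \approx -1.0872$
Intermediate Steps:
$G = -12282$
$T = - \frac{18337}{28987}$ ($T = 18337 \left(- \frac{1}{28987}\right) = - \frac{18337}{28987} \approx -0.63259$)
$\frac{T + 19756}{G - 5889} = \frac{- \frac{18337}{28987} + 19756}{-12282 - 5889} = \frac{572648835}{28987 \left(-12282 - 5889\right)} = \frac{572648835}{28987 \left(-18171\right)} = \frac{572648835}{28987} \left(- \frac{1}{18171}\right) = - \frac{190882945}{175574259}$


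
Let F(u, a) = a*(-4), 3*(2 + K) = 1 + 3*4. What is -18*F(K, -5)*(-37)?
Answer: 13320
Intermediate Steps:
K = 7/3 (K = -2 + (1 + 3*4)/3 = -2 + (1 + 12)/3 = -2 + (⅓)*13 = -2 + 13/3 = 7/3 ≈ 2.3333)
F(u, a) = -4*a
-18*F(K, -5)*(-37) = -(-72)*(-5)*(-37) = -18*20*(-37) = -360*(-37) = 13320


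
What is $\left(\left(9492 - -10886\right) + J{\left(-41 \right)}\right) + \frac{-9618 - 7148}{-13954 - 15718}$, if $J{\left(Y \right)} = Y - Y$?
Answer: $\frac{302336391}{14836} \approx 20379.0$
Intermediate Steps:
$J{\left(Y \right)} = 0$
$\left(\left(9492 - -10886\right) + J{\left(-41 \right)}\right) + \frac{-9618 - 7148}{-13954 - 15718} = \left(\left(9492 - -10886\right) + 0\right) + \frac{-9618 - 7148}{-13954 - 15718} = \left(\left(9492 + 10886\right) + 0\right) - \frac{16766}{-29672} = \left(20378 + 0\right) - - \frac{8383}{14836} = 20378 + \frac{8383}{14836} = \frac{302336391}{14836}$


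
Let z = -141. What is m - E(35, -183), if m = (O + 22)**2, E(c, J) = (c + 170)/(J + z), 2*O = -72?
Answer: 63709/324 ≈ 196.63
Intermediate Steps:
O = -36 (O = (1/2)*(-72) = -36)
E(c, J) = (170 + c)/(-141 + J) (E(c, J) = (c + 170)/(J - 141) = (170 + c)/(-141 + J))
m = 196 (m = (-36 + 22)**2 = (-14)**2 = 196)
m - E(35, -183) = 196 - (170 + 35)/(-141 - 183) = 196 - 205/(-324) = 196 - (-1)*205/324 = 196 - 1*(-205/324) = 196 + 205/324 = 63709/324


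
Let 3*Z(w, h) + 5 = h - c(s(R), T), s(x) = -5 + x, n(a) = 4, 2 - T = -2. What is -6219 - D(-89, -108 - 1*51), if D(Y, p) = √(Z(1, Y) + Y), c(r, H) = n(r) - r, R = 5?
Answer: -6219 - I*√1095/3 ≈ -6219.0 - 11.03*I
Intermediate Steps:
T = 4 (T = 2 - 1*(-2) = 2 + 2 = 4)
c(r, H) = 4 - r
Z(w, h) = -3 + h/3 (Z(w, h) = -5/3 + (h - (4 - (-5 + 5)))/3 = -5/3 + (h - (4 - 1*0))/3 = -5/3 + (h - (4 + 0))/3 = -5/3 + (h - 1*4)/3 = -5/3 + (h - 4)/3 = -5/3 + (-4 + h)/3 = -5/3 + (-4/3 + h/3) = -3 + h/3)
D(Y, p) = √(-3 + 4*Y/3) (D(Y, p) = √((-3 + Y/3) + Y) = √(-3 + 4*Y/3))
-6219 - D(-89, -108 - 1*51) = -6219 - √(-27 + 12*(-89))/3 = -6219 - √(-27 - 1068)/3 = -6219 - √(-1095)/3 = -6219 - I*√1095/3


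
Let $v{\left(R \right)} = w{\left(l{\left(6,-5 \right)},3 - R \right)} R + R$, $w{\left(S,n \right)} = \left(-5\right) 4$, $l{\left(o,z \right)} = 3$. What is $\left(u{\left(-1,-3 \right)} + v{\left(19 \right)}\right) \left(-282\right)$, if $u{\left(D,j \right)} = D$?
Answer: $102084$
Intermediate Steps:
$w{\left(S,n \right)} = -20$
$v{\left(R \right)} = - 19 R$ ($v{\left(R \right)} = - 20 R + R = - 19 R$)
$\left(u{\left(-1,-3 \right)} + v{\left(19 \right)}\right) \left(-282\right) = \left(-1 - 361\right) \left(-282\right) = \left(-362\right) \left(-282\right) = 102084$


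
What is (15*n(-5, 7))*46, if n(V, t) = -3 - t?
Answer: -6900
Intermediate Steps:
(15*n(-5, 7))*46 = (15*(-3 - 1*7))*46 = (15*(-3 - 7))*46 = (15*(-10))*46 = -150*46 = -6900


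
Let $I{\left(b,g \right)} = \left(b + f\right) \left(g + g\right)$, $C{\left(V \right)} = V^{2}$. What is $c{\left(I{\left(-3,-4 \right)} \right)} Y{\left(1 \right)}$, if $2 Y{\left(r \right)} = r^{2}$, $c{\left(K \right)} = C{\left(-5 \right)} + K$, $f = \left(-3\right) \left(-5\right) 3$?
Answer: $- \frac{311}{2} \approx -155.5$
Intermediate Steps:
$f = 45$ ($f = 15 \cdot 3 = 45$)
$I{\left(b,g \right)} = 2 g \left(45 + b\right)$ ($I{\left(b,g \right)} = \left(b + 45\right) \left(g + g\right) = \left(45 + b\right) 2 g = 2 g \left(45 + b\right)$)
$c{\left(K \right)} = 25 + K$ ($c{\left(K \right)} = \left(-5\right)^{2} + K = 25 + K$)
$Y{\left(r \right)} = \frac{r^{2}}{2}$
$c{\left(I{\left(-3,-4 \right)} \right)} Y{\left(1 \right)} = \left(25 + 2 \left(-4\right) \left(45 - 3\right)\right) \frac{1^{2}}{2} = \left(25 + 2 \left(-4\right) 42\right) \frac{1}{2} \cdot 1 = \left(25 - 336\right) \frac{1}{2} = \left(-311\right) \frac{1}{2} = - \frac{311}{2}$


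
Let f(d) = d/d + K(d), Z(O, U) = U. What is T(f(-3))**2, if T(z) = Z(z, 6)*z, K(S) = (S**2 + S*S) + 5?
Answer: 20736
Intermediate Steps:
K(S) = 5 + 2*S**2 (K(S) = (S**2 + S**2) + 5 = 2*S**2 + 5 = 5 + 2*S**2)
f(d) = 6 + 2*d**2 (f(d) = d/d + (5 + 2*d**2) = 1 + (5 + 2*d**2) = 6 + 2*d**2)
T(z) = 6*z
T(f(-3))**2 = (6*(6 + 2*(-3)**2))**2 = (6*(6 + 2*9))**2 = (6*(6 + 18))**2 = (6*24)**2 = 144**2 = 20736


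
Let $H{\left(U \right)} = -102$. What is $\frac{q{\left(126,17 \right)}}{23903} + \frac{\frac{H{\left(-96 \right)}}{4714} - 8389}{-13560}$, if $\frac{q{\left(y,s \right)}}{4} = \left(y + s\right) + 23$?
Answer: $\frac{123463563313}{190990467690} \approx 0.64644$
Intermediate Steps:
$q{\left(y,s \right)} = 92 + 4 s + 4 y$ ($q{\left(y,s \right)} = 4 \left(\left(y + s\right) + 23\right) = 4 \left(\left(s + y\right) + 23\right) = 4 \left(23 + s + y\right) = 92 + 4 s + 4 y$)
$\frac{q{\left(126,17 \right)}}{23903} + \frac{\frac{H{\left(-96 \right)}}{4714} - 8389}{-13560} = \frac{92 + 4 \cdot 17 + 4 \cdot 126}{23903} + \frac{- \frac{102}{4714} - 8389}{-13560} = \left(92 + 68 + 504\right) \frac{1}{23903} + \left(\left(-102\right) \frac{1}{4714} - 8389\right) \left(- \frac{1}{13560}\right) = 664 \cdot \frac{1}{23903} + \left(- \frac{51}{2357} - 8389\right) \left(- \frac{1}{13560}\right) = \frac{664}{23903} - - \frac{4943231}{7990230} = \frac{664}{23903} + \frac{4943231}{7990230} = \frac{123463563313}{190990467690}$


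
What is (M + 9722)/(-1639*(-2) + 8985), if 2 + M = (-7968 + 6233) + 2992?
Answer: 10977/12263 ≈ 0.89513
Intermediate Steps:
M = 1255 (M = -2 + ((-7968 + 6233) + 2992) = -2 + (-1735 + 2992) = -2 + 1257 = 1255)
(M + 9722)/(-1639*(-2) + 8985) = (1255 + 9722)/(-1639*(-2) + 8985) = 10977/(3278 + 8985) = 10977/12263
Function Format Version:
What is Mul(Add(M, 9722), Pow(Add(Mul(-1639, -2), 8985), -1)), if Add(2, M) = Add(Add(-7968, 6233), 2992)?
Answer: Rational(10977, 12263) ≈ 0.89513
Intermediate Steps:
M = 1255 (M = Add(-2, Add(Add(-7968, 6233), 2992)) = Add(-2, Add(-1735, 2992)) = Add(-2, 1257) = 1255)
Mul(Add(M, 9722), Pow(Add(Mul(-1639, -2), 8985), -1)) = Mul(Add(1255, 9722), Pow(Add(Mul(-1639, -2), 8985), -1)) = Mul(10977, Pow(Add(3278, 8985), -1)) = Mul(10977, Pow(12263, -1)) = Mul(10977, Rational(1, 12263)) = Rational(10977, 12263)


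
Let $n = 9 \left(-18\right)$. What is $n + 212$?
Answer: $50$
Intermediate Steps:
$n = -162$
$n + 212 = -162 + 212 = 50$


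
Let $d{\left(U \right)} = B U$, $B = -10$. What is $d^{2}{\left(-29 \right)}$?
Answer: $84100$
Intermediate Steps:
$d{\left(U \right)} = - 10 U$
$d^{2}{\left(-29 \right)} = \left(\left(-10\right) \left(-29\right)\right)^{2} = 290^{2} = 84100$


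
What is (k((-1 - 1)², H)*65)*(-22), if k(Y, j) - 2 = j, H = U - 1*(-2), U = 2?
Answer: -8580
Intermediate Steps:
H = 4 (H = 2 - 1*(-2) = 2 + 2 = 4)
k(Y, j) = 2 + j
(k((-1 - 1)², H)*65)*(-22) = ((2 + 4)*65)*(-22) = (6*65)*(-22) = 390*(-22) = -8580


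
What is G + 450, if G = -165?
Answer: 285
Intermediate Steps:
G + 450 = -165 + 450 = 285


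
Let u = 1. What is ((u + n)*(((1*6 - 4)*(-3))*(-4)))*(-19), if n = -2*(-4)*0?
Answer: -456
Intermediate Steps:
n = 0 (n = 8*0 = 0)
((u + n)*(((1*6 - 4)*(-3))*(-4)))*(-19) = ((1 + 0)*(((1*6 - 4)*(-3))*(-4)))*(-19) = (1*(((6 - 4)*(-3))*(-4)))*(-19) = (1*((2*(-3))*(-4)))*(-19) = (1*(-6*(-4)))*(-19) = (1*24)*(-19) = 24*(-19) = -456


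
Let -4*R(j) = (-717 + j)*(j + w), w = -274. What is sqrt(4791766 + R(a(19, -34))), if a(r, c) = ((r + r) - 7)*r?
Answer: sqrt(4801846) ≈ 2191.3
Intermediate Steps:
a(r, c) = r*(-7 + 2*r) (a(r, c) = (2*r - 7)*r = (-7 + 2*r)*r = r*(-7 + 2*r))
R(j) = -(-717 + j)*(-274 + j)/4 (R(j) = -(-717 + j)*(j - 274)/4 = -(-717 + j)*(-274 + j)/4)
sqrt(4791766 + R(a(19, -34))) = sqrt(4791766 + (-98229/2 - 361*(-7 + 2*19)**2/4 + 991*(19*(-7 + 2*19))/4)) = sqrt(4791766 + (-98229/2 - 361*(-7 + 38)**2/4 + 991*(19*(-7 + 38))/4)) = sqrt(4791766 + (-98229/2 - (19*31)**2/4 + 991*(19*31)/4)) = sqrt(4791766 + (-98229/2 - 1/4*589**2 + (991/4)*589)) = sqrt(4791766 + (-98229/2 - 1/4*346921 + 583699/4)) = sqrt(4791766 + (-98229/2 - 346921/4 + 583699/4)) = sqrt(4791766 + 10080) = sqrt(4801846)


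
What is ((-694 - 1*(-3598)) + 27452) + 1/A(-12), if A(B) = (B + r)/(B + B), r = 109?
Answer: 2944508/97 ≈ 30356.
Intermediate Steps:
A(B) = (109 + B)/(2*B) (A(B) = (B + 109)/(B + B) = (109 + B)/((2*B)) = (109 + B)*(1/(2*B)) = (109 + B)/(2*B))
((-694 - 1*(-3598)) + 27452) + 1/A(-12) = ((-694 - 1*(-3598)) + 27452) + 1/((½)*(109 - 12)/(-12)) = ((-694 + 3598) + 27452) + 1/((½)*(-1/12)*97) = (2904 + 27452) + 1/(-97/24) = 30356 - 24/97 = 2944508/97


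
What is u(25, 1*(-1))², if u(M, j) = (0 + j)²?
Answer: 1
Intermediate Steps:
u(M, j) = j²
u(25, 1*(-1))² = ((1*(-1))²)² = ((-1)²)² = 1² = 1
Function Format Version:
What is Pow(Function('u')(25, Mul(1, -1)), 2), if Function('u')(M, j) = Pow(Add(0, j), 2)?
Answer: 1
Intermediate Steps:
Function('u')(M, j) = Pow(j, 2)
Pow(Function('u')(25, Mul(1, -1)), 2) = Pow(Pow(Mul(1, -1), 2), 2) = Pow(Pow(-1, 2), 2) = Pow(1, 2) = 1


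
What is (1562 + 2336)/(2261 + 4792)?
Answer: 3898/7053 ≈ 0.55267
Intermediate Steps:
(1562 + 2336)/(2261 + 4792) = 3898/7053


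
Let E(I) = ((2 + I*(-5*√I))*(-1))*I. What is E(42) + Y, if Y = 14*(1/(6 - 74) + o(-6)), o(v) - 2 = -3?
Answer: -3339/34 + 8820*√42 ≈ 57062.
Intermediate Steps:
o(v) = -1 (o(v) = 2 - 3 = -1)
E(I) = I*(-2 + 5*I^(3/2)) (E(I) = ((2 - 5*I^(3/2))*(-1))*I = (-2 + 5*I^(3/2))*I = I*(-2 + 5*I^(3/2)))
Y = -483/34 (Y = 14*(1/(6 - 74) - 1) = 14*(1/(-68) - 1) = 14*(-1/68 - 1) = 14*(-69/68) = -483/34 ≈ -14.206)
E(42) + Y = (-2*42 + 5*42^(5/2)) - 483/34 = (-84 + 5*(1764*√42)) - 483/34 = (-84 + 8820*√42) - 483/34 = -3339/34 + 8820*√42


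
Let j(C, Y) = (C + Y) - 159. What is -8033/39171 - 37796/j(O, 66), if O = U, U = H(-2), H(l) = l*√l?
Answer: 12510692737/30827577 - 6872*I*√2/787 ≈ 405.83 - 12.349*I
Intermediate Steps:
H(l) = l^(3/2)
U = -2*I*√2 (U = (-2)^(3/2) = -2*I*√2 ≈ -2.8284*I)
O = -2*I*√2 ≈ -2.8284*I
j(C, Y) = -159 + C + Y
-8033/39171 - 37796/j(O, 66) = -8033/39171 - 37796/(-159 - 2*I*√2 + 66) = -8033*1/39171 - 37796/(-93 - 2*I*√2) = -8033/39171 - 37796/(-93 - 2*I*√2)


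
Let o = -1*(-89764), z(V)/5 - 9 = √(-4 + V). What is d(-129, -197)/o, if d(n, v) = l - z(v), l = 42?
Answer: -3/89764 - 5*I*√201/89764 ≈ -3.3421e-5 - 0.00078971*I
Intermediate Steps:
z(V) = 45 + 5*√(-4 + V)
d(n, v) = -3 - 5*√(-4 + v) (d(n, v) = 42 - (45 + 5*√(-4 + v)) = 42 + (-45 - 5*√(-4 + v)) = -3 - 5*√(-4 + v))
o = 89764
d(-129, -197)/o = (-3 - 5*√(-4 - 197))/89764 = (-3 - 5*I*√201)*(1/89764) = -3/89764 - 5*I*√201/89764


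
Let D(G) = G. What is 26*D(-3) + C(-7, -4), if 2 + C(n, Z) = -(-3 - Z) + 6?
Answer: -75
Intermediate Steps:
C(n, Z) = 7 + Z (C(n, Z) = -2 + (-(-3 - Z) + 6) = -2 + ((3 + Z) + 6) = -2 + (9 + Z) = 7 + Z)
26*D(-3) + C(-7, -4) = 26*(-3) + (7 - 4) = -78 + 3 = -75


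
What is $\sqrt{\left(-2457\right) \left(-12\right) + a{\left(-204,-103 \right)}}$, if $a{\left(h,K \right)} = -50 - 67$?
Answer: $3 \sqrt{3263} \approx 171.37$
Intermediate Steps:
$a{\left(h,K \right)} = -117$
$\sqrt{\left(-2457\right) \left(-12\right) + a{\left(-204,-103 \right)}} = \sqrt{\left(-2457\right) \left(-12\right) - 117} = \sqrt{29484 - 117} = \sqrt{29367} = 3 \sqrt{3263}$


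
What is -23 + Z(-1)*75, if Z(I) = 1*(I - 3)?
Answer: -323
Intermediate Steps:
Z(I) = -3 + I (Z(I) = 1*(-3 + I) = -3 + I)
-23 + Z(-1)*75 = -23 + (-3 - 1)*75 = -23 - 4*75 = -23 - 300 = -323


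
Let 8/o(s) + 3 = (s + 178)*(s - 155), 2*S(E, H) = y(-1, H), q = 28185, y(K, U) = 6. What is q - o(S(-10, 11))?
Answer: 775510283/27515 ≈ 28185.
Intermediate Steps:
S(E, H) = 3 (S(E, H) = (1/2)*6 = 3)
o(s) = 8/(-3 + (-155 + s)*(178 + s)) (o(s) = 8/(-3 + (s + 178)*(s - 155)) = 8/(-3 + (178 + s)*(-155 + s)) = 8/(-3 + (-155 + s)*(178 + s)))
q - o(S(-10, 11)) = 28185 - 8/(-27593 + 3**2 + 23*3) = 28185 - 8/(-27593 + 9 + 69) = 28185 - 8/(-27515) = 28185 - 8*(-1)/27515 = 28185 - 1*(-8/27515) = 28185 + 8/27515 = 775510283/27515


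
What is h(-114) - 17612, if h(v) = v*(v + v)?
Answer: 8380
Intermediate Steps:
h(v) = 2*v² (h(v) = v*(2*v) = 2*v²)
h(-114) - 17612 = 2*(-114)² - 17612 = 2*12996 - 17612 = 25992 - 17612 = 8380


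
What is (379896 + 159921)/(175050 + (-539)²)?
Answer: 539817/465571 ≈ 1.1595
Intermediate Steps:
(379896 + 159921)/(175050 + (-539)²) = 539817/(175050 + 290521) = 539817/465571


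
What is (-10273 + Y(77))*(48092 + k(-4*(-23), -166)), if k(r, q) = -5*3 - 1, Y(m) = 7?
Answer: -493548216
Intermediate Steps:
k(r, q) = -16 (k(r, q) = -15 - 1 = -16)
(-10273 + Y(77))*(48092 + k(-4*(-23), -166)) = (-10273 + 7)*(48092 - 16) = -10266*48076 = -493548216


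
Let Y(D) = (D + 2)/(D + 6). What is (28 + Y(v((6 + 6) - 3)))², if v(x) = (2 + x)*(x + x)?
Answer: 2184484/2601 ≈ 839.86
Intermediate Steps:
v(x) = 2*x*(2 + x) (v(x) = (2 + x)*(2*x) = 2*x*(2 + x))
Y(D) = (2 + D)/(6 + D)
(28 + Y(v((6 + 6) - 3)))² = (28 + (2 + 2*((6 + 6) - 3)*(2 + ((6 + 6) - 3)))/(6 + 2*((6 + 6) - 3)*(2 + ((6 + 6) - 3))))² = (28 + (2 + 2*(12 - 3)*(2 + (12 - 3)))/(6 + 2*(12 - 3)*(2 + (12 - 3))))² = (28 + (2 + 2*9*(2 + 9))/(6 + 2*9*(2 + 9)))² = (28 + (2 + 2*9*11)/(6 + 2*9*11))² = (28 + (2 + 198)/(6 + 198))² = (28 + 200/204)² = (28 + (1/204)*200)² = (28 + 50/51)² = (1478/51)² = 2184484/2601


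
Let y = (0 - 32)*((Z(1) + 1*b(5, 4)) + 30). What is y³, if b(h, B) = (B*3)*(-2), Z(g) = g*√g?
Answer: -11239424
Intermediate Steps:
Z(g) = g^(3/2)
b(h, B) = -6*B (b(h, B) = (3*B)*(-2) = -6*B)
y = -224 (y = (0 - 32)*((1^(3/2) + 1*(-6*4)) + 30) = -32*((1 + 1*(-24)) + 30) = -32*((1 - 24) + 30) = -32*(-23 + 30) = -32*7 = -224)
y³ = (-224)³ = -11239424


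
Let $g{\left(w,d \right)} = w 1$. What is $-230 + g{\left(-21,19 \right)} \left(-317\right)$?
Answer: $6427$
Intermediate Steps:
$g{\left(w,d \right)} = w$
$-230 + g{\left(-21,19 \right)} \left(-317\right) = -230 - -6657 = -230 + 6657 = 6427$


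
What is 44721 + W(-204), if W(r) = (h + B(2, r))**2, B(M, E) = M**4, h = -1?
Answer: 44946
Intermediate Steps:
W(r) = 225 (W(r) = (-1 + 2**4)**2 = (-1 + 16)**2 = 15**2 = 225)
44721 + W(-204) = 44721 + 225 = 44946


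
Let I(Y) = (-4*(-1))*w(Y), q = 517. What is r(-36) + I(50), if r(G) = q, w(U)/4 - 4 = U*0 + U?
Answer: 1381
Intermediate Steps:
w(U) = 16 + 4*U (w(U) = 16 + 4*(U*0 + U) = 16 + 4*(0 + U) = 16 + 4*U)
I(Y) = 64 + 16*Y (I(Y) = (-4*(-1))*(16 + 4*Y) = 4*(16 + 4*Y) = 64 + 16*Y)
r(G) = 517
r(-36) + I(50) = 517 + (64 + 16*50) = 517 + (64 + 800) = 517 + 864 = 1381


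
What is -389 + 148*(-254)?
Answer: -37981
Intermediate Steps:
-389 + 148*(-254) = -389 - 37592 = -37981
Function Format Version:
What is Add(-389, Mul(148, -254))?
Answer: -37981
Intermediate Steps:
Add(-389, Mul(148, -254)) = Add(-389, -37592) = -37981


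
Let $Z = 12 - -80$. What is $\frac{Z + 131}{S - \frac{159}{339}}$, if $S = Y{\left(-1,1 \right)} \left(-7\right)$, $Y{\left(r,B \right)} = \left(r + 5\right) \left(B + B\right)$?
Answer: $- \frac{25199}{6381} \approx -3.9491$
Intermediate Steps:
$Z = 92$ ($Z = 12 + 80 = 92$)
$Y{\left(r,B \right)} = 2 B \left(5 + r\right)$ ($Y{\left(r,B \right)} = \left(5 + r\right) 2 B = 2 B \left(5 + r\right)$)
$S = -56$ ($S = 2 \cdot 1 \left(5 - 1\right) \left(-7\right) = 2 \cdot 1 \cdot 4 \left(-7\right) = 8 \left(-7\right) = -56$)
$\frac{Z + 131}{S - \frac{159}{339}} = \frac{92 + 131}{-56 - \frac{159}{339}} = \frac{223}{-56 - \frac{53}{113}} = \frac{223}{- \frac{6381}{113}} = 223 \left(- \frac{113}{6381}\right) = - \frac{25199}{6381}$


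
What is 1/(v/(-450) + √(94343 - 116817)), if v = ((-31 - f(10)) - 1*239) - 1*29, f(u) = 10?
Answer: 15450/505675609 - 22500*I*√22474/505675609 ≈ 3.0553e-5 - 0.0066704*I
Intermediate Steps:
v = -309 (v = ((-31 - 1*10) - 1*239) - 1*29 = ((-31 - 10) - 239) - 29 = (-41 - 239) - 29 = -280 - 29 = -309)
1/(v/(-450) + √(94343 - 116817)) = 1/(-309/(-450) + √(94343 - 116817)) = 1/(-1/450*(-309) + √(-22474)) = 1/(103/150 + I*√22474)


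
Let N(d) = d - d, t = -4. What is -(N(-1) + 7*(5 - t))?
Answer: -63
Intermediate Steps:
N(d) = 0
-(N(-1) + 7*(5 - t)) = -(0 + 7*(5 - 1*(-4))) = -(0 + 7*(5 + 4)) = -(0 + 7*9) = -(0 + 63) = -1*63 = -63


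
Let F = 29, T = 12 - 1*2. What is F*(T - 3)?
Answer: 203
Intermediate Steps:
T = 10 (T = 12 - 2 = 10)
F*(T - 3) = 29*(10 - 3) = 29*7 = 203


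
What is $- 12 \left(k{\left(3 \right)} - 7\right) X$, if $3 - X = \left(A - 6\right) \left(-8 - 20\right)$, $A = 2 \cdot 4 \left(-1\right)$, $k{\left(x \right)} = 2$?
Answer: $-23340$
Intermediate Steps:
$A = -8$ ($A = 8 \left(-1\right) = -8$)
$X = -389$ ($X = 3 - \left(-8 - 6\right) \left(-8 - 20\right) = 3 - \left(-14\right) \left(-28\right) = 3 - 392 = -389$)
$- 12 \left(k{\left(3 \right)} - 7\right) X = - 12 \left(2 - 7\right) \left(-389\right) = \left(-12\right) \left(-5\right) \left(-389\right) = 60 \left(-389\right) = -23340$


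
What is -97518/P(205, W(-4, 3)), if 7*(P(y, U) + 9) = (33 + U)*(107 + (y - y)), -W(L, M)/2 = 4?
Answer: -341313/1306 ≈ -261.34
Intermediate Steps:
W(L, M) = -8 (W(L, M) = -2*4 = -8)
P(y, U) = 3468/7 + 107*U/7 (P(y, U) = -9 + ((33 + U)*(107 + (y - y)))/7 = -9 + ((33 + U)*(107 + 0))/7 = -9 + ((33 + U)*107)/7 = -9 + (3531 + 107*U)/7 = -9 + (3531/7 + 107*U/7) = 3468/7 + 107*U/7)
-97518/P(205, W(-4, 3)) = -97518/(3468/7 + (107/7)*(-8)) = -97518/(3468/7 - 856/7) = -97518/2612/7 = -97518*7/2612 = -341313/1306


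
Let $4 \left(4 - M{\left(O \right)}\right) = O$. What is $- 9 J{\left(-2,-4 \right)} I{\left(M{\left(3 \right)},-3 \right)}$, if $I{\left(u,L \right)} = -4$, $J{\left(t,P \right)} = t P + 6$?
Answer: $504$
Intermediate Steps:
$J{\left(t,P \right)} = 6 + P t$ ($J{\left(t,P \right)} = P t + 6 = 6 + P t$)
$M{\left(O \right)} = 4 - \frac{O}{4}$
$- 9 J{\left(-2,-4 \right)} I{\left(M{\left(3 \right)},-3 \right)} = - 9 \left(6 - -8\right) \left(-4\right) = - 9 \left(6 + 8\right) \left(-4\right) = \left(-9\right) 14 \left(-4\right) = \left(-126\right) \left(-4\right) = 504$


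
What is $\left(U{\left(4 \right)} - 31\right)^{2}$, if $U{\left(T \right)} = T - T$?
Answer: $961$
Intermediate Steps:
$U{\left(T \right)} = 0$
$\left(U{\left(4 \right)} - 31\right)^{2} = \left(0 - 31\right)^{2} = \left(-31\right)^{2} = 961$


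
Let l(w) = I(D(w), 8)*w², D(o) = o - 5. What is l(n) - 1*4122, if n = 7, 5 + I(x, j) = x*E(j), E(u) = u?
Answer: -3583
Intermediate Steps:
D(o) = -5 + o
I(x, j) = -5 + j*x (I(x, j) = -5 + x*j = -5 + j*x)
l(w) = w²*(-45 + 8*w) (l(w) = (-5 + 8*(-5 + w))*w² = (-5 + (-40 + 8*w))*w² = (-45 + 8*w)*w² = w²*(-45 + 8*w))
l(n) - 1*4122 = 7²*(-45 + 8*7) - 1*4122 = 49*(-45 + 56) - 4122 = 49*11 - 4122 = 539 - 4122 = -3583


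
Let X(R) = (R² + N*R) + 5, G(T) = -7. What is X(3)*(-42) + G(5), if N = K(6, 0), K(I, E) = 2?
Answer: -847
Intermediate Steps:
N = 2
X(R) = 5 + R² + 2*R (X(R) = (R² + 2*R) + 5 = 5 + R² + 2*R)
X(3)*(-42) + G(5) = (5 + 3² + 2*3)*(-42) - 7 = (5 + 9 + 6)*(-42) - 7 = 20*(-42) - 7 = -840 - 7 = -847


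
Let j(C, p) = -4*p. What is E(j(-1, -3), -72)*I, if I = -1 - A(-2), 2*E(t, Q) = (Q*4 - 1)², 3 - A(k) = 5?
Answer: 83521/2 ≈ 41761.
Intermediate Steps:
A(k) = -2 (A(k) = 3 - 1*5 = 3 - 5 = -2)
E(t, Q) = (-1 + 4*Q)²/2 (E(t, Q) = (Q*4 - 1)²/2 = (4*Q - 1)²/2 = (-1 + 4*Q)²/2)
I = 1 (I = -1 - 1*(-2) = -1 + 2 = 1)
E(j(-1, -3), -72)*I = ((-1 + 4*(-72))²/2)*1 = ((-1 - 288)²/2)*1 = ((½)*(-289)²)*1 = ((½)*83521)*1 = (83521/2)*1 = 83521/2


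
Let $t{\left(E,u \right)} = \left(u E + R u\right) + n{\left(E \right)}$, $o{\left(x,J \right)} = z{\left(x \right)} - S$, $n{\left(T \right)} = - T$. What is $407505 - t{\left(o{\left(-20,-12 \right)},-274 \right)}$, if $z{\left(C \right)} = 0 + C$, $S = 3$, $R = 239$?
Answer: $466666$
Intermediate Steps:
$z{\left(C \right)} = C$
$o{\left(x,J \right)} = -3 + x$ ($o{\left(x,J \right)} = x - 3 = -3 + x$)
$t{\left(E,u \right)} = - E + 239 u + E u$ ($t{\left(E,u \right)} = \left(u E + 239 u\right) - E = \left(E u + 239 u\right) - E = \left(239 u + E u\right) - E = - E + 239 u + E u$)
$407505 - t{\left(o{\left(-20,-12 \right)},-274 \right)} = 407505 - \left(- (-3 - 20) + 239 \left(-274\right) + \left(-3 - 20\right) \left(-274\right)\right) = 407505 - \left(\left(-1\right) \left(-23\right) - 65486 - -6302\right) = 407505 - \left(23 - 65486 + 6302\right) = 407505 - -59161 = 407505 + 59161 = 466666$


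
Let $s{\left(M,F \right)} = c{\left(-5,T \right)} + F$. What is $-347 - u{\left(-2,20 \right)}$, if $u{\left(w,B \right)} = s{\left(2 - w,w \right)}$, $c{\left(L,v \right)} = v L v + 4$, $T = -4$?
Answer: $-269$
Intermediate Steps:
$c{\left(L,v \right)} = 4 + L v^{2}$ ($c{\left(L,v \right)} = L v v + 4 = L v^{2} + 4 = 4 + L v^{2}$)
$s{\left(M,F \right)} = -76 + F$ ($s{\left(M,F \right)} = \left(4 - 5 \left(-4\right)^{2}\right) + F = \left(4 - 80\right) + F = -76 + F$)
$u{\left(w,B \right)} = -76 + w$
$-347 - u{\left(-2,20 \right)} = -347 - \left(-76 - 2\right) = -347 - -78 = -347 + 78 = -269$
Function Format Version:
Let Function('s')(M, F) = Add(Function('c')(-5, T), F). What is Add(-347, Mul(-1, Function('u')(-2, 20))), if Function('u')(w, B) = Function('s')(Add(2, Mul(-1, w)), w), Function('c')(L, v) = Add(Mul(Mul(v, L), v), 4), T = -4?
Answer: -269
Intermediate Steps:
Function('c')(L, v) = Add(4, Mul(L, Pow(v, 2))) (Function('c')(L, v) = Add(Mul(Mul(L, v), v), 4) = Add(Mul(L, Pow(v, 2)), 4) = Add(4, Mul(L, Pow(v, 2))))
Function('s')(M, F) = Add(-76, F) (Function('s')(M, F) = Add(Add(4, Mul(-5, Pow(-4, 2))), F) = Add(Add(4, Mul(-5, 16)), F) = Add(Add(4, -80), F) = Add(-76, F))
Function('u')(w, B) = Add(-76, w)
Add(-347, Mul(-1, Function('u')(-2, 20))) = Add(-347, Mul(-1, Add(-76, -2))) = Add(-347, Mul(-1, -78)) = Add(-347, 78) = -269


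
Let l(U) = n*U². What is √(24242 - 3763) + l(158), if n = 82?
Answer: 2047048 + √20479 ≈ 2.0472e+6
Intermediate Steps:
l(U) = 82*U²
√(24242 - 3763) + l(158) = √(24242 - 3763) + 82*158² = √20479 + 82*24964 = √20479 + 2047048 = 2047048 + √20479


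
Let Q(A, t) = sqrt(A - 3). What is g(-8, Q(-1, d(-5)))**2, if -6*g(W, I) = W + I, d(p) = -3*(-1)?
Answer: (4 - I)**2/9 ≈ 1.6667 - 0.88889*I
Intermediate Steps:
d(p) = 3
Q(A, t) = sqrt(-3 + A)
g(W, I) = -I/6 - W/6 (g(W, I) = -(W + I)/6 = -(I + W)/6 = -I/6 - W/6)
g(-8, Q(-1, d(-5)))**2 = (-sqrt(-3 - 1)/6 - 1/6*(-8))**2 = (-I/3 + 4/3)**2 = (4/3 - I/3)**2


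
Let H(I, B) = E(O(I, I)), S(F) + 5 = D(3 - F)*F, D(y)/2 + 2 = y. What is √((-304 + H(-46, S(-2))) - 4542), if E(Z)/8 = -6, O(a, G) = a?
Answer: I*√4894 ≈ 69.957*I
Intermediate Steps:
D(y) = -4 + 2*y
E(Z) = -48 (E(Z) = 8*(-6) = -48)
S(F) = -5 + F*(2 - 2*F) (S(F) = -5 + (-4 + 2*(3 - F))*F = -5 + (-4 + (6 - 2*F))*F = -5 + (2 - 2*F)*F = -5 + F*(2 - 2*F))
H(I, B) = -48
√((-304 + H(-46, S(-2))) - 4542) = √((-304 - 48) - 4542) = √(-352 - 4542) = √(-4894) = I*√4894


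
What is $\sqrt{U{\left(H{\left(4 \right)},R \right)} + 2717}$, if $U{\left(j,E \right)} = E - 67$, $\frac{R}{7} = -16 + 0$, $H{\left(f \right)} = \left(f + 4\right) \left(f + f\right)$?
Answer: $3 \sqrt{282} \approx 50.379$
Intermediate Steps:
$H{\left(f \right)} = 2 f \left(4 + f\right)$ ($H{\left(f \right)} = \left(4 + f\right) 2 f = 2 f \left(4 + f\right)$)
$R = -112$ ($R = 7 \left(-16 + 0\right) = 7 \left(-16\right) = -112$)
$U{\left(j,E \right)} = -67 + E$
$\sqrt{U{\left(H{\left(4 \right)},R \right)} + 2717} = \sqrt{\left(-67 - 112\right) + 2717} = \sqrt{-179 + 2717} = \sqrt{2538} = 3 \sqrt{282}$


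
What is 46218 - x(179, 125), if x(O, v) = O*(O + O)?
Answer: -17864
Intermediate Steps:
x(O, v) = 2*O² (x(O, v) = O*(2*O) = 2*O²)
46218 - x(179, 125) = 46218 - 2*179² = 46218 - 2*32041 = 46218 - 1*64082 = 46218 - 64082 = -17864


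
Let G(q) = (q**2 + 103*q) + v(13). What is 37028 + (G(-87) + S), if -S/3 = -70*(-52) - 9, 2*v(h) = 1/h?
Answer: 643319/26 ≈ 24743.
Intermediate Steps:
v(h) = 1/(2*h)
S = -10893 (S = -3*(-70*(-52) - 9) = -3*(3640 - 9) = -3*3631 = -10893)
G(q) = 1/26 + q**2 + 103*q (G(q) = (q**2 + 103*q) + (1/2)/13 = (q**2 + 103*q) + (1/2)*(1/13) = (q**2 + 103*q) + 1/26 = 1/26 + q**2 + 103*q)
37028 + (G(-87) + S) = 37028 + ((1/26 + (-87)**2 + 103*(-87)) - 10893) = 37028 + ((1/26 + 7569 - 8961) - 10893) = 37028 + (-36191/26 - 10893) = 37028 - 319409/26 = 643319/26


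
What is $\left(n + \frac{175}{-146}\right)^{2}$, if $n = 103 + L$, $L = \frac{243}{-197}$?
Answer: $\frac{8366747156089}{827252644} \approx 10114.0$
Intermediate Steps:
$L = - \frac{243}{197}$ ($L = 243 \left(- \frac{1}{197}\right) = - \frac{243}{197} \approx -1.2335$)
$n = \frac{20048}{197}$ ($n = 103 - \frac{243}{197} = \frac{20048}{197} \approx 101.77$)
$\left(n + \frac{175}{-146}\right)^{2} = \left(\frac{20048}{197} + \frac{175}{-146}\right)^{2} = \left(\frac{20048}{197} + 175 \left(- \frac{1}{146}\right)\right)^{2} = \left(\frac{20048}{197} - \frac{175}{146}\right)^{2} = \left(\frac{2892533}{28762}\right)^{2} = \frac{8366747156089}{827252644}$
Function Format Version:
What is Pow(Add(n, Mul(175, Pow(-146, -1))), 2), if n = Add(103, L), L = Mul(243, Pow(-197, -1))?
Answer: Rational(8366747156089, 827252644) ≈ 10114.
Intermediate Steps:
L = Rational(-243, 197) (L = Mul(243, Rational(-1, 197)) = Rational(-243, 197) ≈ -1.2335)
n = Rational(20048, 197) (n = Add(103, Rational(-243, 197)) = Rational(20048, 197) ≈ 101.77)
Pow(Add(n, Mul(175, Pow(-146, -1))), 2) = Pow(Add(Rational(20048, 197), Mul(175, Pow(-146, -1))), 2) = Pow(Add(Rational(20048, 197), Mul(175, Rational(-1, 146))), 2) = Pow(Add(Rational(20048, 197), Rational(-175, 146)), 2) = Pow(Rational(2892533, 28762), 2) = Rational(8366747156089, 827252644)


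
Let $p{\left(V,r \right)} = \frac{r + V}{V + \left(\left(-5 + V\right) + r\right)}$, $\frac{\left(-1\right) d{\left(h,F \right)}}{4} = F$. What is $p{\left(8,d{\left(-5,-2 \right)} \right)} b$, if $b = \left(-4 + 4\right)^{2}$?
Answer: $0$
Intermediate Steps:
$d{\left(h,F \right)} = - 4 F$
$p{\left(V,r \right)} = \frac{V + r}{-5 + r + 2 V}$ ($p{\left(V,r \right)} = \frac{V + r}{V + \left(-5 + V + r\right)} = \frac{V + r}{-5 + r + 2 V}$)
$b = 0$ ($b = 0^{2} = 0$)
$p{\left(8,d{\left(-5,-2 \right)} \right)} b = \frac{8 - -8}{-5 - -8 + 2 \cdot 8} \cdot 0 = \frac{8 + 8}{-5 + 8 + 16} \cdot 0 = \frac{1}{19} \cdot 16 \cdot 0 = \frac{16}{19} \cdot 0 = 0$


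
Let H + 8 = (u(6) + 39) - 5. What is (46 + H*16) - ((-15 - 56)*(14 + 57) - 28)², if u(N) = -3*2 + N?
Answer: -25694299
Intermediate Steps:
u(N) = -6 + N
H = 26 (H = -8 + (((-6 + 6) + 39) - 5) = -8 + ((0 + 39) - 5) = -8 + (39 - 5) = -8 + 34 = 26)
(46 + H*16) - ((-15 - 56)*(14 + 57) - 28)² = (46 + 26*16) - ((-15 - 56)*(14 + 57) - 28)² = (46 + 416) - (-71*71 - 28)² = 462 - (-5041 - 28)² = 462 - 1*(-5069)² = 462 - 1*25694761 = 462 - 25694761 = -25694299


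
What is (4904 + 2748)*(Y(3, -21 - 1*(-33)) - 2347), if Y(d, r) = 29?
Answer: -17737336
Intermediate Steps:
(4904 + 2748)*(Y(3, -21 - 1*(-33)) - 2347) = (4904 + 2748)*(29 - 2347) = 7652*(-2318) = -17737336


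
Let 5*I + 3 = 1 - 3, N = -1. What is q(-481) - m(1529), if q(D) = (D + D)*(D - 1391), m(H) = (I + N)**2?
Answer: 1800860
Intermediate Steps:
I = -1 (I = -3/5 + (1 - 3)/5 = -3/5 + (1/5)*(-2) = -3/5 - 2/5 = -1)
m(H) = 4 (m(H) = (-1 - 1)**2 = (-2)**2 = 4)
q(D) = 2*D*(-1391 + D) (q(D) = (2*D)*(-1391 + D) = 2*D*(-1391 + D))
q(-481) - m(1529) = 2*(-481)*(-1391 - 481) - 1*4 = 2*(-481)*(-1872) - 4 = 1800864 - 4 = 1800860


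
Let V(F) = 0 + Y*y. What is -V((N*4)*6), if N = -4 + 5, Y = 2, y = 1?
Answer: -2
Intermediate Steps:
N = 1
V(F) = 2 (V(F) = 0 + 2*1 = 0 + 2 = 2)
-V((N*4)*6) = -1*2 = -2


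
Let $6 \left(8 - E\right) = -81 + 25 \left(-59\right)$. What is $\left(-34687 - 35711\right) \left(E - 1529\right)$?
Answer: $88818810$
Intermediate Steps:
$E = \frac{802}{3}$ ($E = 8 - \frac{-81 + 25 \left(-59\right)}{6} = 8 - \frac{-81 - 1475}{6} = 8 - - \frac{778}{3} = 8 + \frac{778}{3} = \frac{802}{3} \approx 267.33$)
$\left(-34687 - 35711\right) \left(E - 1529\right) = \left(-34687 - 35711\right) \left(\frac{802}{3} - 1529\right) = \left(-70398\right) \left(- \frac{3785}{3}\right) = 88818810$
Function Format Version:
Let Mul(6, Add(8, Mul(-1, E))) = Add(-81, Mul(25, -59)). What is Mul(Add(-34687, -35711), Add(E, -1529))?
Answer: 88818810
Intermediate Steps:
E = Rational(802, 3) (E = Add(8, Mul(Rational(-1, 6), Add(-81, Mul(25, -59)))) = Add(8, Mul(Rational(-1, 6), Add(-81, -1475))) = Add(8, Mul(Rational(-1, 6), -1556)) = Add(8, Rational(778, 3)) = Rational(802, 3) ≈ 267.33)
Mul(Add(-34687, -35711), Add(E, -1529)) = Mul(Add(-34687, -35711), Add(Rational(802, 3), -1529)) = Mul(-70398, Rational(-3785, 3)) = 88818810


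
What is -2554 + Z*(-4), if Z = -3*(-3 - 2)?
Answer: -2614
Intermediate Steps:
Z = 15 (Z = -3*(-5) = 15)
-2554 + Z*(-4) = -2554 + 15*(-4) = -2554 - 60 = -2614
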